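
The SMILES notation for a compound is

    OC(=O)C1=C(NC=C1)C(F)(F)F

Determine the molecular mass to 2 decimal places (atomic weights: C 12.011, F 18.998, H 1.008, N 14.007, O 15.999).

First, the molecular formula is C6H4F3NO2 (counting implicit H from valence).
  C: 6 × 12.011 = 72.066
  F: 3 × 18.998 = 56.994
  H: 4 × 1.008 = 4.032
  N: 1 × 14.007 = 14.007
  O: 2 × 15.999 = 31.998
Sum: 6×12.011 + 3×18.998 + 4×1.008 + 1×14.007 + 2×15.999 = 179.097 → 179.10 g/mol.

179.10 g/mol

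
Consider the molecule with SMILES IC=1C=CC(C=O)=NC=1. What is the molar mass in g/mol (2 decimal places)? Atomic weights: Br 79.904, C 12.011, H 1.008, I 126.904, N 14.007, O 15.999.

First, the molecular formula is C6H4INO (counting implicit H from valence).
  C: 6 × 12.011 = 72.066
  H: 4 × 1.008 = 4.032
  I: 1 × 126.904 = 126.904
  N: 1 × 14.007 = 14.007
  O: 1 × 15.999 = 15.999
Sum: 6×12.011 + 4×1.008 + 1×126.904 + 1×14.007 + 1×15.999 = 233.008 → 233.01 g/mol.

233.01 g/mol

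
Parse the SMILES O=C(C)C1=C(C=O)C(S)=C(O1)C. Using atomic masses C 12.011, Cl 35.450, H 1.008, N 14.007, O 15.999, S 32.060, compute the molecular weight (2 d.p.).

184.21 g/mol

First, the molecular formula is C8H8O3S (counting implicit H from valence).
  C: 8 × 12.011 = 96.088
  H: 8 × 1.008 = 8.064
  O: 3 × 15.999 = 47.997
  S: 1 × 32.060 = 32.060
Sum: 8×12.011 + 8×1.008 + 3×15.999 + 1×32.060 = 184.209 → 184.21 g/mol.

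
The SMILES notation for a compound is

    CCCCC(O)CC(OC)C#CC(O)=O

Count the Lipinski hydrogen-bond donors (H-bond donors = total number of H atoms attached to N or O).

Donors: find every N or O and count the H atoms it carries.
  atom 6 (O): bond orders sum to 1 → 1 H
  atom 9 (O): bond orders sum to 2 → 0 H
  atom 14 (O): bond orders sum to 1 → 1 H
  atom 15 (O): bond orders sum to 2 → 0 H
Lipinski HBD = 2.

2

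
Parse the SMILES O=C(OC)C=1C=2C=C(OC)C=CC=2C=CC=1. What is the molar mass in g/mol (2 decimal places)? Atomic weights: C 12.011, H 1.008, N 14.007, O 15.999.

216.24 g/mol

First, the molecular formula is C13H12O3 (counting implicit H from valence).
  C: 13 × 12.011 = 156.143
  H: 12 × 1.008 = 12.096
  O: 3 × 15.999 = 47.997
Sum: 13×12.011 + 12×1.008 + 3×15.999 = 216.236 → 216.24 g/mol.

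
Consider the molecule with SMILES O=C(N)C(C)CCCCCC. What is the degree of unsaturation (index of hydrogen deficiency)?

1

Degree of unsaturation = (number of rings) + (number of π bonds).
Ring closures in the SMILES: 0.
π bonds: 1 double bond (each 1 DoU) → 1 DoU from unsaturation.
Total DoU = 0 + 1 = 1.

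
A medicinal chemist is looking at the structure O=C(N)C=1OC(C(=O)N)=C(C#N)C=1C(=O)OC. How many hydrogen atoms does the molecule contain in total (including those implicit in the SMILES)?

7

Walk through each heavy atom and fill implicit hydrogens from standard valence (C 4, N 3, O 2, S 2, halogen 1):
  atom 1: O, bond orders sum to 2 (valence 2) → 0 H
  atom 2: C, bond orders sum to 4 (valence 4) → 0 H
  atom 3: N, bond orders sum to 1 (valence 3) → 2 H
  atom 4: C, bond orders sum to 4 (valence 4) → 0 H
  atom 5: O, bond orders sum to 2 (valence 2) → 0 H
  atom 6: C, bond orders sum to 4 (valence 4) → 0 H
  atom 7: C, bond orders sum to 4 (valence 4) → 0 H
  atom 8: O, bond orders sum to 2 (valence 2) → 0 H
  atom 9: N, bond orders sum to 1 (valence 3) → 2 H
  atom 10: C, bond orders sum to 4 (valence 4) → 0 H
  atom 11: C, bond orders sum to 4 (valence 4) → 0 H
  atom 12: N, bond orders sum to 3 (valence 3) → 0 H
  atom 13: C, bond orders sum to 4 (valence 4) → 0 H
  atom 14: C, bond orders sum to 4 (valence 4) → 0 H
  atom 15: O, bond orders sum to 2 (valence 2) → 0 H
  atom 16: O, bond orders sum to 2 (valence 2) → 0 H
  atom 17: C, bond orders sum to 1 (valence 4) → 3 H
Total hydrogens: 7.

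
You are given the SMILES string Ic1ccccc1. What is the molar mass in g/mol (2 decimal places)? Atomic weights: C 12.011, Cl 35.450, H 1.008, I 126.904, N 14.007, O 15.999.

First, the molecular formula is C6H5I (counting implicit H from valence).
  C: 6 × 12.011 = 72.066
  H: 5 × 1.008 = 5.040
  I: 1 × 126.904 = 126.904
Sum: 6×12.011 + 5×1.008 + 1×126.904 = 204.010 → 204.01 g/mol.

204.01 g/mol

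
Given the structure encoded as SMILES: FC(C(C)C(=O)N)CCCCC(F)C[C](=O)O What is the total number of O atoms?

Scan the SMILES for O atoms (remember two-letter symbols like Cl and Br are single atoms).
Oxygen count: 3.

3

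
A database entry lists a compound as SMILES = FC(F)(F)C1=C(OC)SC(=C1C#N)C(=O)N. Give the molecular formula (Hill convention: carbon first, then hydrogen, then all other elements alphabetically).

Walk through each heavy atom and fill implicit hydrogens from standard valence (C 4, N 3, O 2, S 2, halogen 1):
  atom 1: F (halogen, monovalent) → 0 H
  atom 2: C, bond orders sum to 4 (valence 4) → 0 H
  atom 3: F (halogen, monovalent) → 0 H
  atom 4: F (halogen, monovalent) → 0 H
  atom 5: C, bond orders sum to 4 (valence 4) → 0 H
  atom 6: C, bond orders sum to 4 (valence 4) → 0 H
  atom 7: O, bond orders sum to 2 (valence 2) → 0 H
  atom 8: C, bond orders sum to 1 (valence 4) → 3 H
  atom 9: S, bond orders sum to 2 (valence 2) → 0 H
  atom 10: C, bond orders sum to 4 (valence 4) → 0 H
  atom 11: C, bond orders sum to 4 (valence 4) → 0 H
  atom 12: C, bond orders sum to 4 (valence 4) → 0 H
  atom 13: N, bond orders sum to 3 (valence 3) → 0 H
  atom 14: C, bond orders sum to 4 (valence 4) → 0 H
  atom 15: O, bond orders sum to 2 (valence 2) → 0 H
  atom 16: N, bond orders sum to 1 (valence 3) → 2 H
Totals → C:8, H:5, F:3, N:2, O:2, S:1.
In Hill order: C8H5F3N2O2S.

C8H5F3N2O2S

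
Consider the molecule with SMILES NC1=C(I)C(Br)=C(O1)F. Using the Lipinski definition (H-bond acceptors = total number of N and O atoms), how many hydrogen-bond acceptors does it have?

2

N atoms: 1; O atoms: 1.
Lipinski HBA = 1 + 1 = 2.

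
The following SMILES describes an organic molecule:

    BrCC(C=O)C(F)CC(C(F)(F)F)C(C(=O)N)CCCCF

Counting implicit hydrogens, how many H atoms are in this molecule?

Walk through each heavy atom and fill implicit hydrogens from standard valence (C 4, N 3, O 2, S 2, halogen 1):
  atom 1: Br (halogen, monovalent) → 0 H
  atom 2: C, bond orders sum to 2 (valence 4) → 2 H
  atom 3: C, bond orders sum to 3 (valence 4) → 1 H
  atom 4: C, bond orders sum to 3 (valence 4) → 1 H
  atom 5: O, bond orders sum to 2 (valence 2) → 0 H
  atom 6: C, bond orders sum to 3 (valence 4) → 1 H
  atom 7: F (halogen, monovalent) → 0 H
  atom 8: C, bond orders sum to 2 (valence 4) → 2 H
  atom 9: C, bond orders sum to 3 (valence 4) → 1 H
  atom 10: C, bond orders sum to 4 (valence 4) → 0 H
  atom 11: F (halogen, monovalent) → 0 H
  atom 12: F (halogen, monovalent) → 0 H
  atom 13: F (halogen, monovalent) → 0 H
  atom 14: C, bond orders sum to 3 (valence 4) → 1 H
  atom 15: C, bond orders sum to 4 (valence 4) → 0 H
  atom 16: O, bond orders sum to 2 (valence 2) → 0 H
  atom 17: N, bond orders sum to 1 (valence 3) → 2 H
  atom 18: C, bond orders sum to 2 (valence 4) → 2 H
  atom 19: C, bond orders sum to 2 (valence 4) → 2 H
  atom 20: C, bond orders sum to 2 (valence 4) → 2 H
  atom 21: C, bond orders sum to 2 (valence 4) → 2 H
  atom 22: F (halogen, monovalent) → 0 H
Total hydrogens: 19.

19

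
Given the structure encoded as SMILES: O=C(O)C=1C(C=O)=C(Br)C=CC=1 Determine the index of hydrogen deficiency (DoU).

Molecular formula: C8H5BrO3.
DoU = (2C + 2 + N − H − X) / 2, where X is the halogen count and O/S are ignored.
    = (2·8 + 2 + 0 − 5 − 1) / 2 = 12 / 2 = 6.

6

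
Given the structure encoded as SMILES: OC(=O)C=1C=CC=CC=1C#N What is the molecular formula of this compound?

Walk through each heavy atom and fill implicit hydrogens from standard valence (C 4, N 3, O 2, S 2, halogen 1):
  atom 1: O, bond orders sum to 1 (valence 2) → 1 H
  atom 2: C, bond orders sum to 4 (valence 4) → 0 H
  atom 3: O, bond orders sum to 2 (valence 2) → 0 H
  atom 4: C, bond orders sum to 4 (valence 4) → 0 H
  atom 5: C, bond orders sum to 3 (valence 4) → 1 H
  atom 6: C, bond orders sum to 3 (valence 4) → 1 H
  atom 7: C, bond orders sum to 3 (valence 4) → 1 H
  atom 8: C, bond orders sum to 3 (valence 4) → 1 H
  atom 9: C, bond orders sum to 4 (valence 4) → 0 H
  atom 10: C, bond orders sum to 4 (valence 4) → 0 H
  atom 11: N, bond orders sum to 3 (valence 3) → 0 H
Totals → C:8, H:5, N:1, O:2.
In Hill order: C8H5NO2.

C8H5NO2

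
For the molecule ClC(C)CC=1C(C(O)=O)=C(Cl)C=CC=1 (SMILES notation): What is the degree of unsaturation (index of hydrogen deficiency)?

Degree of unsaturation = (number of rings) + (number of π bonds).
Ring closures in the SMILES: 1.
π bonds: 4 double bonds (each 1 DoU) → 4 DoU from unsaturation.
Total DoU = 1 + 4 = 5.

5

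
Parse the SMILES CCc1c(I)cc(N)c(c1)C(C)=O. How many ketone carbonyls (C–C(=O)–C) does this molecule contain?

The ketone motif appears at heavy-atom position 11 in the SMILES.
Other groups present: 1 primary amine.
Ketone count: 1.

1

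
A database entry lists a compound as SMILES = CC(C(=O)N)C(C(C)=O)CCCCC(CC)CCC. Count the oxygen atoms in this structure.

2

Scan the SMILES for O atoms (remember two-letter symbols like Cl and Br are single atoms).
Oxygen count: 2.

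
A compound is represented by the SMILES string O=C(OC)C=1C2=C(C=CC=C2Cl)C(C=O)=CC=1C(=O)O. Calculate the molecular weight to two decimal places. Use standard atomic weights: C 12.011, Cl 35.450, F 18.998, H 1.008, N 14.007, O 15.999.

292.67 g/mol

First, the molecular formula is C14H9ClO5 (counting implicit H from valence).
  C: 14 × 12.011 = 168.154
  Cl: 1 × 35.450 = 35.450
  H: 9 × 1.008 = 9.072
  O: 5 × 15.999 = 79.995
Sum: 14×12.011 + 1×35.450 + 9×1.008 + 5×15.999 = 292.671 → 292.67 g/mol.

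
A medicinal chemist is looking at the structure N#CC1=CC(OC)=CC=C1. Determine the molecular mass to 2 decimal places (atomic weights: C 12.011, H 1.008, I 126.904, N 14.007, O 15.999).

133.15 g/mol

First, the molecular formula is C8H7NO (counting implicit H from valence).
  C: 8 × 12.011 = 96.088
  H: 7 × 1.008 = 7.056
  N: 1 × 14.007 = 14.007
  O: 1 × 15.999 = 15.999
Sum: 8×12.011 + 7×1.008 + 1×14.007 + 1×15.999 = 133.150 → 133.15 g/mol.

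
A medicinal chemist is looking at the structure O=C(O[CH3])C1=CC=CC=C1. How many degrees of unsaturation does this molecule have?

Degree of unsaturation = (number of rings) + (number of π bonds).
Ring closures in the SMILES: 1.
π bonds: 4 double bonds (each 1 DoU) → 4 DoU from unsaturation.
Total DoU = 1 + 4 = 5.

5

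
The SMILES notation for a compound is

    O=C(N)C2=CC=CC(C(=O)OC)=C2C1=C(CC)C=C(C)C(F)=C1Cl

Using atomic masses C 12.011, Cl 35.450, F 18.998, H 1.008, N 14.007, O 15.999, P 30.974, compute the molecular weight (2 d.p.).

349.79 g/mol

First, the molecular formula is C18H17ClFNO3 (counting implicit H from valence).
  C: 18 × 12.011 = 216.198
  Cl: 1 × 35.450 = 35.450
  F: 1 × 18.998 = 18.998
  H: 17 × 1.008 = 17.136
  N: 1 × 14.007 = 14.007
  O: 3 × 15.999 = 47.997
Sum: 18×12.011 + 1×35.450 + 1×18.998 + 17×1.008 + 1×14.007 + 3×15.999 = 349.786 → 349.79 g/mol.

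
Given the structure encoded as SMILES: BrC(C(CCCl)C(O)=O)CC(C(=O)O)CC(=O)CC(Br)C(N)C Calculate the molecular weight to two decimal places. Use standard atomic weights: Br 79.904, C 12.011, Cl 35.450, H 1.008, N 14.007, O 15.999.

First, the molecular formula is C14H22Br2ClNO5 (counting implicit H from valence).
  Br: 2 × 79.904 = 159.808
  C: 14 × 12.011 = 168.154
  Cl: 1 × 35.450 = 35.450
  H: 22 × 1.008 = 22.176
  N: 1 × 14.007 = 14.007
  O: 5 × 15.999 = 79.995
Sum: 2×79.904 + 14×12.011 + 1×35.450 + 22×1.008 + 1×14.007 + 5×15.999 = 479.590 → 479.59 g/mol.

479.59 g/mol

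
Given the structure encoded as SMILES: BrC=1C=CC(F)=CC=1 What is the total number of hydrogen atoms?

Walk through each heavy atom and fill implicit hydrogens from standard valence (C 4, N 3, O 2, S 2, halogen 1):
  atom 1: Br (halogen, monovalent) → 0 H
  atom 2: C, bond orders sum to 4 (valence 4) → 0 H
  atom 3: C, bond orders sum to 3 (valence 4) → 1 H
  atom 4: C, bond orders sum to 3 (valence 4) → 1 H
  atom 5: C, bond orders sum to 4 (valence 4) → 0 H
  atom 6: F (halogen, monovalent) → 0 H
  atom 7: C, bond orders sum to 3 (valence 4) → 1 H
  atom 8: C, bond orders sum to 3 (valence 4) → 1 H
Total hydrogens: 4.

4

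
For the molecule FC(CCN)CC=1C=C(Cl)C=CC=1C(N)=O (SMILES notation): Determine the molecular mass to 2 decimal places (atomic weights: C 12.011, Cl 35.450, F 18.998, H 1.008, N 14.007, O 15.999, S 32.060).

First, the molecular formula is C11H14ClFN2O (counting implicit H from valence).
  C: 11 × 12.011 = 132.121
  Cl: 1 × 35.450 = 35.450
  F: 1 × 18.998 = 18.998
  H: 14 × 1.008 = 14.112
  N: 2 × 14.007 = 28.014
  O: 1 × 15.999 = 15.999
Sum: 11×12.011 + 1×35.450 + 1×18.998 + 14×1.008 + 2×14.007 + 1×15.999 = 244.694 → 244.69 g/mol.

244.69 g/mol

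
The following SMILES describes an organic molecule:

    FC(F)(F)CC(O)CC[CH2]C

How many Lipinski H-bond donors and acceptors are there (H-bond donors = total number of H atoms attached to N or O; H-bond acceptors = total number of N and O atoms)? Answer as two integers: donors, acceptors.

Donors: find every N or O and count the H atoms it carries.
  atom 7 (O): bond orders sum to 1 → 1 H
Lipinski HBD = 1.
Acceptors: N atoms = 0, O atoms = 1 → HBA = 1.

1, 1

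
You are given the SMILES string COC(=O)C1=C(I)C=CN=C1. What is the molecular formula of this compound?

Walk through each heavy atom and fill implicit hydrogens from standard valence (C 4, N 3, O 2, S 2, halogen 1):
  atom 1: C, bond orders sum to 1 (valence 4) → 3 H
  atom 2: O, bond orders sum to 2 (valence 2) → 0 H
  atom 3: C, bond orders sum to 4 (valence 4) → 0 H
  atom 4: O, bond orders sum to 2 (valence 2) → 0 H
  atom 5: C, bond orders sum to 4 (valence 4) → 0 H
  atom 6: C, bond orders sum to 4 (valence 4) → 0 H
  atom 7: I (halogen, monovalent) → 0 H
  atom 8: C, bond orders sum to 3 (valence 4) → 1 H
  atom 9: C, bond orders sum to 3 (valence 4) → 1 H
  atom 10: N, bond orders sum to 3 (valence 3) → 0 H
  atom 11: C, bond orders sum to 3 (valence 4) → 1 H
Totals → C:7, H:6, I:1, N:1, O:2.

C7H6INO2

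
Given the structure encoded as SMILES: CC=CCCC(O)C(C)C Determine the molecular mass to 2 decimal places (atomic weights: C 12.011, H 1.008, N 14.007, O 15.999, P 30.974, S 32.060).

142.24 g/mol

First, the molecular formula is C9H18O (counting implicit H from valence).
  C: 9 × 12.011 = 108.099
  H: 18 × 1.008 = 18.144
  O: 1 × 15.999 = 15.999
Sum: 9×12.011 + 18×1.008 + 1×15.999 = 142.242 → 142.24 g/mol.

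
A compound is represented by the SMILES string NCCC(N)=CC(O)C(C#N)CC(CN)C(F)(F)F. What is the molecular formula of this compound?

Walk through each heavy atom and fill implicit hydrogens from standard valence (C 4, N 3, O 2, S 2, halogen 1):
  atom 1: N, bond orders sum to 1 (valence 3) → 2 H
  atom 2: C, bond orders sum to 2 (valence 4) → 2 H
  atom 3: C, bond orders sum to 2 (valence 4) → 2 H
  atom 4: C, bond orders sum to 4 (valence 4) → 0 H
  atom 5: N, bond orders sum to 1 (valence 3) → 2 H
  atom 6: C, bond orders sum to 3 (valence 4) → 1 H
  atom 7: C, bond orders sum to 3 (valence 4) → 1 H
  atom 8: O, bond orders sum to 1 (valence 2) → 1 H
  atom 9: C, bond orders sum to 3 (valence 4) → 1 H
  atom 10: C, bond orders sum to 4 (valence 4) → 0 H
  atom 11: N, bond orders sum to 3 (valence 3) → 0 H
  atom 12: C, bond orders sum to 2 (valence 4) → 2 H
  atom 13: C, bond orders sum to 3 (valence 4) → 1 H
  atom 14: C, bond orders sum to 2 (valence 4) → 2 H
  atom 15: N, bond orders sum to 1 (valence 3) → 2 H
  atom 16: C, bond orders sum to 4 (valence 4) → 0 H
  atom 17: F (halogen, monovalent) → 0 H
  atom 18: F (halogen, monovalent) → 0 H
  atom 19: F (halogen, monovalent) → 0 H
Totals → C:11, H:19, F:3, N:4, O:1.
In Hill order: C11H19F3N4O.

C11H19F3N4O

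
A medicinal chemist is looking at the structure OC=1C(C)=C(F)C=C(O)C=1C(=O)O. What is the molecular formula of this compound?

Walk through each heavy atom and fill implicit hydrogens from standard valence (C 4, N 3, O 2, S 2, halogen 1):
  atom 1: O, bond orders sum to 1 (valence 2) → 1 H
  atom 2: C, bond orders sum to 4 (valence 4) → 0 H
  atom 3: C, bond orders sum to 4 (valence 4) → 0 H
  atom 4: C, bond orders sum to 1 (valence 4) → 3 H
  atom 5: C, bond orders sum to 4 (valence 4) → 0 H
  atom 6: F (halogen, monovalent) → 0 H
  atom 7: C, bond orders sum to 3 (valence 4) → 1 H
  atom 8: C, bond orders sum to 4 (valence 4) → 0 H
  atom 9: O, bond orders sum to 1 (valence 2) → 1 H
  atom 10: C, bond orders sum to 4 (valence 4) → 0 H
  atom 11: C, bond orders sum to 4 (valence 4) → 0 H
  atom 12: O, bond orders sum to 2 (valence 2) → 0 H
  atom 13: O, bond orders sum to 1 (valence 2) → 1 H
Totals → C:8, H:7, F:1, O:4.
In Hill order: C8H7FO4.

C8H7FO4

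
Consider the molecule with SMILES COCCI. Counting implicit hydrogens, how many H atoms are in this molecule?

Walk through each heavy atom and fill implicit hydrogens from standard valence (C 4, N 3, O 2, S 2, halogen 1):
  atom 1: C, bond orders sum to 1 (valence 4) → 3 H
  atom 2: O, bond orders sum to 2 (valence 2) → 0 H
  atom 3: C, bond orders sum to 2 (valence 4) → 2 H
  atom 4: C, bond orders sum to 2 (valence 4) → 2 H
  atom 5: I (halogen, monovalent) → 0 H
Total hydrogens: 7.

7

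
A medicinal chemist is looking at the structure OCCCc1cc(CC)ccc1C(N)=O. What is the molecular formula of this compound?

C12H17NO2

Walk through each heavy atom and fill implicit hydrogens from standard valence (C 4, N 3, O 2, S 2, halogen 1); for lowercase aromatic atoms, an aromatic c carries 1 H when it has two neighbours and 0 H with three, and aromatic n carries 0 H:
  atom 1: O, bond orders sum to 1 (valence 2) → 1 H
  atom 2: C, bond orders sum to 2 (valence 4) → 2 H
  atom 3: C, bond orders sum to 2 (valence 4) → 2 H
  atom 4: C, bond orders sum to 2 (valence 4) → 2 H
  atom 5: aromatic c, 3 neighbours → 0 H
  atom 6: aromatic c, 2 neighbours → 1 H
  atom 7: aromatic c, 3 neighbours → 0 H
  atom 8: C, bond orders sum to 2 (valence 4) → 2 H
  atom 9: C, bond orders sum to 1 (valence 4) → 3 H
  atom 10: aromatic c, 2 neighbours → 1 H
  atom 11: aromatic c, 2 neighbours → 1 H
  atom 12: aromatic c, 3 neighbours → 0 H
  atom 13: C, bond orders sum to 4 (valence 4) → 0 H
  atom 14: N, bond orders sum to 1 (valence 3) → 2 H
  atom 15: O, bond orders sum to 2 (valence 2) → 0 H
Totals → C:12, H:17, N:1, O:2.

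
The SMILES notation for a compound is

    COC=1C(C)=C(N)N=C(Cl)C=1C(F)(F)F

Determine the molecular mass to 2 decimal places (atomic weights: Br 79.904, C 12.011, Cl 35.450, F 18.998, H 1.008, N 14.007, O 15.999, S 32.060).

240.61 g/mol

First, the molecular formula is C8H8ClF3N2O (counting implicit H from valence).
  C: 8 × 12.011 = 96.088
  Cl: 1 × 35.450 = 35.450
  F: 3 × 18.998 = 56.994
  H: 8 × 1.008 = 8.064
  N: 2 × 14.007 = 28.014
  O: 1 × 15.999 = 15.999
Sum: 8×12.011 + 1×35.450 + 3×18.998 + 8×1.008 + 2×14.007 + 1×15.999 = 240.609 → 240.61 g/mol.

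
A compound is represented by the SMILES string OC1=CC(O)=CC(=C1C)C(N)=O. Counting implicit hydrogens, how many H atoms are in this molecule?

Walk through each heavy atom and fill implicit hydrogens from standard valence (C 4, N 3, O 2, S 2, halogen 1):
  atom 1: O, bond orders sum to 1 (valence 2) → 1 H
  atom 2: C, bond orders sum to 4 (valence 4) → 0 H
  atom 3: C, bond orders sum to 3 (valence 4) → 1 H
  atom 4: C, bond orders sum to 4 (valence 4) → 0 H
  atom 5: O, bond orders sum to 1 (valence 2) → 1 H
  atom 6: C, bond orders sum to 3 (valence 4) → 1 H
  atom 7: C, bond orders sum to 4 (valence 4) → 0 H
  atom 8: C, bond orders sum to 4 (valence 4) → 0 H
  atom 9: C, bond orders sum to 1 (valence 4) → 3 H
  atom 10: C, bond orders sum to 4 (valence 4) → 0 H
  atom 11: N, bond orders sum to 1 (valence 3) → 2 H
  atom 12: O, bond orders sum to 2 (valence 2) → 0 H
Total hydrogens: 9.

9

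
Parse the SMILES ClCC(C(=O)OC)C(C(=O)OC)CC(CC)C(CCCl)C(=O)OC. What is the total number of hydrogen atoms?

Walk through each heavy atom and fill implicit hydrogens from standard valence (C 4, N 3, O 2, S 2, halogen 1):
  atom 1: Cl (halogen, monovalent) → 0 H
  atom 2: C, bond orders sum to 2 (valence 4) → 2 H
  atom 3: C, bond orders sum to 3 (valence 4) → 1 H
  atom 4: C, bond orders sum to 4 (valence 4) → 0 H
  atom 5: O, bond orders sum to 2 (valence 2) → 0 H
  atom 6: O, bond orders sum to 2 (valence 2) → 0 H
  atom 7: C, bond orders sum to 1 (valence 4) → 3 H
  atom 8: C, bond orders sum to 3 (valence 4) → 1 H
  atom 9: C, bond orders sum to 4 (valence 4) → 0 H
  atom 10: O, bond orders sum to 2 (valence 2) → 0 H
  atom 11: O, bond orders sum to 2 (valence 2) → 0 H
  atom 12: C, bond orders sum to 1 (valence 4) → 3 H
  atom 13: C, bond orders sum to 2 (valence 4) → 2 H
  atom 14: C, bond orders sum to 3 (valence 4) → 1 H
  atom 15: C, bond orders sum to 2 (valence 4) → 2 H
  atom 16: C, bond orders sum to 1 (valence 4) → 3 H
  atom 17: C, bond orders sum to 3 (valence 4) → 1 H
  atom 18: C, bond orders sum to 2 (valence 4) → 2 H
  atom 19: C, bond orders sum to 2 (valence 4) → 2 H
  atom 20: Cl (halogen, monovalent) → 0 H
  atom 21: C, bond orders sum to 4 (valence 4) → 0 H
  atom 22: O, bond orders sum to 2 (valence 2) → 0 H
  atom 23: O, bond orders sum to 2 (valence 2) → 0 H
  atom 24: C, bond orders sum to 1 (valence 4) → 3 H
Total hydrogens: 26.

26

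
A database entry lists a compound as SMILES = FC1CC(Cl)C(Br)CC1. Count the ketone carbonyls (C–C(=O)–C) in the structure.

0

Scan the SMILES for the ketone motif — none present.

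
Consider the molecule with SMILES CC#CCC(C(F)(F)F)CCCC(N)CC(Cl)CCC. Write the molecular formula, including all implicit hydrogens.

Walk through each heavy atom and fill implicit hydrogens from standard valence (C 4, N 3, O 2, S 2, halogen 1):
  atom 1: C, bond orders sum to 1 (valence 4) → 3 H
  atom 2: C, bond orders sum to 4 (valence 4) → 0 H
  atom 3: C, bond orders sum to 4 (valence 4) → 0 H
  atom 4: C, bond orders sum to 2 (valence 4) → 2 H
  atom 5: C, bond orders sum to 3 (valence 4) → 1 H
  atom 6: C, bond orders sum to 4 (valence 4) → 0 H
  atom 7: F (halogen, monovalent) → 0 H
  atom 8: F (halogen, monovalent) → 0 H
  atom 9: F (halogen, monovalent) → 0 H
  atom 10: C, bond orders sum to 2 (valence 4) → 2 H
  atom 11: C, bond orders sum to 2 (valence 4) → 2 H
  atom 12: C, bond orders sum to 2 (valence 4) → 2 H
  atom 13: C, bond orders sum to 3 (valence 4) → 1 H
  atom 14: N, bond orders sum to 1 (valence 3) → 2 H
  atom 15: C, bond orders sum to 2 (valence 4) → 2 H
  atom 16: C, bond orders sum to 3 (valence 4) → 1 H
  atom 17: Cl (halogen, monovalent) → 0 H
  atom 18: C, bond orders sum to 2 (valence 4) → 2 H
  atom 19: C, bond orders sum to 2 (valence 4) → 2 H
  atom 20: C, bond orders sum to 1 (valence 4) → 3 H
Totals → C:15, H:25, Cl:1, F:3, N:1.
In Hill order: C15H25ClF3N.

C15H25ClF3N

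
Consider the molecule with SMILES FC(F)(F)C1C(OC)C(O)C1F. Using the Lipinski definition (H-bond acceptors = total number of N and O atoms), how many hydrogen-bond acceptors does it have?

2

N atoms: 0; O atoms: 2.
Lipinski HBA = 0 + 2 = 2.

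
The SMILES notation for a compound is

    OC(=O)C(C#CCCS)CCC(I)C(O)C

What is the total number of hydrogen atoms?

Walk through each heavy atom and fill implicit hydrogens from standard valence (C 4, N 3, O 2, S 2, halogen 1):
  atom 1: O, bond orders sum to 1 (valence 2) → 1 H
  atom 2: C, bond orders sum to 4 (valence 4) → 0 H
  atom 3: O, bond orders sum to 2 (valence 2) → 0 H
  atom 4: C, bond orders sum to 3 (valence 4) → 1 H
  atom 5: C, bond orders sum to 4 (valence 4) → 0 H
  atom 6: C, bond orders sum to 4 (valence 4) → 0 H
  atom 7: C, bond orders sum to 2 (valence 4) → 2 H
  atom 8: C, bond orders sum to 2 (valence 4) → 2 H
  atom 9: S, bond orders sum to 1 (valence 2) → 1 H
  atom 10: C, bond orders sum to 2 (valence 4) → 2 H
  atom 11: C, bond orders sum to 2 (valence 4) → 2 H
  atom 12: C, bond orders sum to 3 (valence 4) → 1 H
  atom 13: I (halogen, monovalent) → 0 H
  atom 14: C, bond orders sum to 3 (valence 4) → 1 H
  atom 15: O, bond orders sum to 1 (valence 2) → 1 H
  atom 16: C, bond orders sum to 1 (valence 4) → 3 H
Total hydrogens: 17.

17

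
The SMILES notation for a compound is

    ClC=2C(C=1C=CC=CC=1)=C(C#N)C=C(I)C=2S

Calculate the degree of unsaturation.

10

Degree of unsaturation = (number of rings) + (number of π bonds).
Ring closures in the SMILES: 2.
π bonds: 6 double bonds (each 1 DoU), 1 triple bond (each 2 DoU) → 8 DoU from unsaturation.
Total DoU = 2 + 8 = 10.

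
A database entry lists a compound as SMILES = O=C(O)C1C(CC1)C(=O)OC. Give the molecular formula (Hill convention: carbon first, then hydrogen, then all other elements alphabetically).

Walk through each heavy atom and fill implicit hydrogens from standard valence (C 4, N 3, O 2, S 2, halogen 1):
  atom 1: O, bond orders sum to 2 (valence 2) → 0 H
  atom 2: C, bond orders sum to 4 (valence 4) → 0 H
  atom 3: O, bond orders sum to 1 (valence 2) → 1 H
  atom 4: C, bond orders sum to 3 (valence 4) → 1 H
  atom 5: C, bond orders sum to 3 (valence 4) → 1 H
  atom 6: C, bond orders sum to 2 (valence 4) → 2 H
  atom 7: C, bond orders sum to 2 (valence 4) → 2 H
  atom 8: C, bond orders sum to 4 (valence 4) → 0 H
  atom 9: O, bond orders sum to 2 (valence 2) → 0 H
  atom 10: O, bond orders sum to 2 (valence 2) → 0 H
  atom 11: C, bond orders sum to 1 (valence 4) → 3 H
Totals → C:7, H:10, O:4.

C7H10O4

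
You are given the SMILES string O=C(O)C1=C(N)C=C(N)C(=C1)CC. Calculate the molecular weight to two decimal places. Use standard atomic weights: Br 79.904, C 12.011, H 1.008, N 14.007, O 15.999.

First, the molecular formula is C9H12N2O2 (counting implicit H from valence).
  C: 9 × 12.011 = 108.099
  H: 12 × 1.008 = 12.096
  N: 2 × 14.007 = 28.014
  O: 2 × 15.999 = 31.998
Sum: 9×12.011 + 12×1.008 + 2×14.007 + 2×15.999 = 180.207 → 180.21 g/mol.

180.21 g/mol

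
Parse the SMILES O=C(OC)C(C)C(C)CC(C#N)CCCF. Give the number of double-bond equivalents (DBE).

3

Degree of unsaturation = (number of rings) + (number of π bonds).
Ring closures in the SMILES: 0.
π bonds: 1 double bond (each 1 DoU), 1 triple bond (each 2 DoU) → 3 DoU from unsaturation.
Total DoU = 0 + 3 = 3.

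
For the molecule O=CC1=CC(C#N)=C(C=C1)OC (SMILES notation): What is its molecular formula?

C9H7NO2

Walk through each heavy atom and fill implicit hydrogens from standard valence (C 4, N 3, O 2, S 2, halogen 1):
  atom 1: O, bond orders sum to 2 (valence 2) → 0 H
  atom 2: C, bond orders sum to 3 (valence 4) → 1 H
  atom 3: C, bond orders sum to 4 (valence 4) → 0 H
  atom 4: C, bond orders sum to 3 (valence 4) → 1 H
  atom 5: C, bond orders sum to 4 (valence 4) → 0 H
  atom 6: C, bond orders sum to 4 (valence 4) → 0 H
  atom 7: N, bond orders sum to 3 (valence 3) → 0 H
  atom 8: C, bond orders sum to 4 (valence 4) → 0 H
  atom 9: C, bond orders sum to 3 (valence 4) → 1 H
  atom 10: C, bond orders sum to 3 (valence 4) → 1 H
  atom 11: O, bond orders sum to 2 (valence 2) → 0 H
  atom 12: C, bond orders sum to 1 (valence 4) → 3 H
Totals → C:9, H:7, N:1, O:2.
In Hill order: C9H7NO2.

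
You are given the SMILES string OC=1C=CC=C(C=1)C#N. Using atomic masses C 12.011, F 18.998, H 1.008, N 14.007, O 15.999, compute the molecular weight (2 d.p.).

First, the molecular formula is C7H5NO (counting implicit H from valence).
  C: 7 × 12.011 = 84.077
  H: 5 × 1.008 = 5.040
  N: 1 × 14.007 = 14.007
  O: 1 × 15.999 = 15.999
Sum: 7×12.011 + 5×1.008 + 1×14.007 + 1×15.999 = 119.123 → 119.12 g/mol.

119.12 g/mol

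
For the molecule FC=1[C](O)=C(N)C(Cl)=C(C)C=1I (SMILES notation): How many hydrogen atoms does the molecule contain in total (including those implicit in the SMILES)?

6

Walk through each heavy atom and fill implicit hydrogens from standard valence (C 4, N 3, O 2, S 2, halogen 1):
  atom 1: F (halogen, monovalent) → 0 H
  atom 2: C, bond orders sum to 4 (valence 4) → 0 H
  atom 3: C with explicit H count 0
  atom 4: O, bond orders sum to 1 (valence 2) → 1 H
  atom 5: C, bond orders sum to 4 (valence 4) → 0 H
  atom 6: N, bond orders sum to 1 (valence 3) → 2 H
  atom 7: C, bond orders sum to 4 (valence 4) → 0 H
  atom 8: Cl (halogen, monovalent) → 0 H
  atom 9: C, bond orders sum to 4 (valence 4) → 0 H
  atom 10: C, bond orders sum to 1 (valence 4) → 3 H
  atom 11: C, bond orders sum to 4 (valence 4) → 0 H
  atom 12: I (halogen, monovalent) → 0 H
Total hydrogens: 6.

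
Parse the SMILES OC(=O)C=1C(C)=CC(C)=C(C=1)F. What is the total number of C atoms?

Count every carbon token in the SMILES (each C, including those in ring-closure positions and inside branches).
Carbon count: 9.

9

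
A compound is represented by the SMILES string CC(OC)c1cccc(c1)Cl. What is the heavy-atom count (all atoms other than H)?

Every atom symbol written in the SMILES (organic subset) is one heavy atom; implicit H are not written.
Heavy atoms by element → C:9, Cl:1, O:1.
Total: 11.

11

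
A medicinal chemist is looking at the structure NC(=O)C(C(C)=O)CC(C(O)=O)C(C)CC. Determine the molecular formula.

Walk through each heavy atom and fill implicit hydrogens from standard valence (C 4, N 3, O 2, S 2, halogen 1):
  atom 1: N, bond orders sum to 1 (valence 3) → 2 H
  atom 2: C, bond orders sum to 4 (valence 4) → 0 H
  atom 3: O, bond orders sum to 2 (valence 2) → 0 H
  atom 4: C, bond orders sum to 3 (valence 4) → 1 H
  atom 5: C, bond orders sum to 4 (valence 4) → 0 H
  atom 6: C, bond orders sum to 1 (valence 4) → 3 H
  atom 7: O, bond orders sum to 2 (valence 2) → 0 H
  atom 8: C, bond orders sum to 2 (valence 4) → 2 H
  atom 9: C, bond orders sum to 3 (valence 4) → 1 H
  atom 10: C, bond orders sum to 4 (valence 4) → 0 H
  atom 11: O, bond orders sum to 1 (valence 2) → 1 H
  atom 12: O, bond orders sum to 2 (valence 2) → 0 H
  atom 13: C, bond orders sum to 3 (valence 4) → 1 H
  atom 14: C, bond orders sum to 1 (valence 4) → 3 H
  atom 15: C, bond orders sum to 2 (valence 4) → 2 H
  atom 16: C, bond orders sum to 1 (valence 4) → 3 H
Totals → C:11, H:19, N:1, O:4.

C11H19NO4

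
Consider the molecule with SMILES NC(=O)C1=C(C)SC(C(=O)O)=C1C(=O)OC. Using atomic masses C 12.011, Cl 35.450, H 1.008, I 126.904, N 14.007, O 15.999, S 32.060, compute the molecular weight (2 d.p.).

243.23 g/mol

First, the molecular formula is C9H9NO5S (counting implicit H from valence).
  C: 9 × 12.011 = 108.099
  H: 9 × 1.008 = 9.072
  N: 1 × 14.007 = 14.007
  O: 5 × 15.999 = 79.995
  S: 1 × 32.060 = 32.060
Sum: 9×12.011 + 9×1.008 + 1×14.007 + 5×15.999 + 1×32.060 = 243.233 → 243.23 g/mol.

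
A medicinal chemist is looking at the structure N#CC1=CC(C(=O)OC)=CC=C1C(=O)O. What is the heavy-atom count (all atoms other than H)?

Every atom symbol written in the SMILES (organic subset) is one heavy atom; implicit H are not written.
Heavy atoms by element → C:10, N:1, O:4.
Total: 15.

15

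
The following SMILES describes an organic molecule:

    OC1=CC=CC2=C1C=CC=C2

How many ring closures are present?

In SMILES, each pair of matching ring-closure digits denotes one ring-closing bond; the number of such bonds equals the number of independent rings.
Ring-closure bonds here: 2.

2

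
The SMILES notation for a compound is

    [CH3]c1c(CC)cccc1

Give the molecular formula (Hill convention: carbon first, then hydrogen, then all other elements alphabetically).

C9H12

Walk through each heavy atom and fill implicit hydrogens from standard valence (C 4, N 3, O 2, S 2, halogen 1); for lowercase aromatic atoms, an aromatic c carries 1 H when it has two neighbours and 0 H with three, and aromatic n carries 0 H:
  atom 1: C with explicit H count 3
  atom 2: aromatic c, 3 neighbours → 0 H
  atom 3: aromatic c, 3 neighbours → 0 H
  atom 4: C, bond orders sum to 2 (valence 4) → 2 H
  atom 5: C, bond orders sum to 1 (valence 4) → 3 H
  atom 6: aromatic c, 2 neighbours → 1 H
  atom 7: aromatic c, 2 neighbours → 1 H
  atom 8: aromatic c, 2 neighbours → 1 H
  atom 9: aromatic c, 2 neighbours → 1 H
Totals → C:9, H:12.
In Hill order: C9H12.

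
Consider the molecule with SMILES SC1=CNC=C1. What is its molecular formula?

Walk through each heavy atom and fill implicit hydrogens from standard valence (C 4, N 3, O 2, S 2, halogen 1):
  atom 1: S, bond orders sum to 1 (valence 2) → 1 H
  atom 2: C, bond orders sum to 4 (valence 4) → 0 H
  atom 3: C, bond orders sum to 3 (valence 4) → 1 H
  atom 4: N, bond orders sum to 2 (valence 3) → 1 H
  atom 5: C, bond orders sum to 3 (valence 4) → 1 H
  atom 6: C, bond orders sum to 3 (valence 4) → 1 H
Totals → C:4, H:5, N:1, S:1.

C4H5NS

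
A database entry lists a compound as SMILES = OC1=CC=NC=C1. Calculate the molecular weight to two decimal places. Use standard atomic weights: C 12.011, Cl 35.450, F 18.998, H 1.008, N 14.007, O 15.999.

95.10 g/mol

First, the molecular formula is C5H5NO (counting implicit H from valence).
  C: 5 × 12.011 = 60.055
  H: 5 × 1.008 = 5.040
  N: 1 × 14.007 = 14.007
  O: 1 × 15.999 = 15.999
Sum: 5×12.011 + 5×1.008 + 1×14.007 + 1×15.999 = 95.101 → 95.10 g/mol.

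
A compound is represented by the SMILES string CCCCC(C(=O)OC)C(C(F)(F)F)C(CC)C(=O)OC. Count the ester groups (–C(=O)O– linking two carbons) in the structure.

The ester motif appears at heavy-atom positions 6, 18 in the SMILES.
Ester count: 2.

2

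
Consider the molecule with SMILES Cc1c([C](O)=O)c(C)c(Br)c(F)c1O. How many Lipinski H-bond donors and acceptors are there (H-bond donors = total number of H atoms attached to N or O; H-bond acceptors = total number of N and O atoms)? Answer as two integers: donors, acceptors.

2, 3

Donors: find every N or O and count the H atoms it carries.
  atom 5 (O): bond orders sum to 1 → 1 H
  atom 6 (O): bond orders sum to 2 → 0 H
  atom 14 (O): bond orders sum to 1 → 1 H
Lipinski HBD = 2.
Acceptors: N atoms = 0, O atoms = 3 → HBA = 3.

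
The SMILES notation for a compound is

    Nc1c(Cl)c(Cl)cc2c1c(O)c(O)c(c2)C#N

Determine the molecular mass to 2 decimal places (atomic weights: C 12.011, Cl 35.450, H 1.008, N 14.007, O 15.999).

First, the molecular formula is C11H6Cl2N2O2 (counting implicit H from valence).
  C: 11 × 12.011 = 132.121
  Cl: 2 × 35.450 = 70.900
  H: 6 × 1.008 = 6.048
  N: 2 × 14.007 = 28.014
  O: 2 × 15.999 = 31.998
Sum: 11×12.011 + 2×35.450 + 6×1.008 + 2×14.007 + 2×15.999 = 269.081 → 269.08 g/mol.

269.08 g/mol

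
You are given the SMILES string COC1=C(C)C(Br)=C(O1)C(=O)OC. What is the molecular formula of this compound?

Walk through each heavy atom and fill implicit hydrogens from standard valence (C 4, N 3, O 2, S 2, halogen 1):
  atom 1: C, bond orders sum to 1 (valence 4) → 3 H
  atom 2: O, bond orders sum to 2 (valence 2) → 0 H
  atom 3: C, bond orders sum to 4 (valence 4) → 0 H
  atom 4: C, bond orders sum to 4 (valence 4) → 0 H
  atom 5: C, bond orders sum to 1 (valence 4) → 3 H
  atom 6: C, bond orders sum to 4 (valence 4) → 0 H
  atom 7: Br (halogen, monovalent) → 0 H
  atom 8: C, bond orders sum to 4 (valence 4) → 0 H
  atom 9: O, bond orders sum to 2 (valence 2) → 0 H
  atom 10: C, bond orders sum to 4 (valence 4) → 0 H
  atom 11: O, bond orders sum to 2 (valence 2) → 0 H
  atom 12: O, bond orders sum to 2 (valence 2) → 0 H
  atom 13: C, bond orders sum to 1 (valence 4) → 3 H
Totals → C:8, H:9, Br:1, O:4.

C8H9BrO4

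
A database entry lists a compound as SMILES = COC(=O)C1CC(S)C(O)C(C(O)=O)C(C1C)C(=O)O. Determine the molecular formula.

Walk through each heavy atom and fill implicit hydrogens from standard valence (C 4, N 3, O 2, S 2, halogen 1):
  atom 1: C, bond orders sum to 1 (valence 4) → 3 H
  atom 2: O, bond orders sum to 2 (valence 2) → 0 H
  atom 3: C, bond orders sum to 4 (valence 4) → 0 H
  atom 4: O, bond orders sum to 2 (valence 2) → 0 H
  atom 5: C, bond orders sum to 3 (valence 4) → 1 H
  atom 6: C, bond orders sum to 2 (valence 4) → 2 H
  atom 7: C, bond orders sum to 3 (valence 4) → 1 H
  atom 8: S, bond orders sum to 1 (valence 2) → 1 H
  atom 9: C, bond orders sum to 3 (valence 4) → 1 H
  atom 10: O, bond orders sum to 1 (valence 2) → 1 H
  atom 11: C, bond orders sum to 3 (valence 4) → 1 H
  atom 12: C, bond orders sum to 4 (valence 4) → 0 H
  atom 13: O, bond orders sum to 1 (valence 2) → 1 H
  atom 14: O, bond orders sum to 2 (valence 2) → 0 H
  atom 15: C, bond orders sum to 3 (valence 4) → 1 H
  atom 16: C, bond orders sum to 3 (valence 4) → 1 H
  atom 17: C, bond orders sum to 1 (valence 4) → 3 H
  atom 18: C, bond orders sum to 4 (valence 4) → 0 H
  atom 19: O, bond orders sum to 2 (valence 2) → 0 H
  atom 20: O, bond orders sum to 1 (valence 2) → 1 H
Totals → C:12, H:18, O:7, S:1.
In Hill order: C12H18O7S.

C12H18O7S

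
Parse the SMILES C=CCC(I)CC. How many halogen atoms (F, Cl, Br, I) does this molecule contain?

Halogen atoms appear at heavy-atom position 5 (1×I).
Other groups present: 1 alkene.
Halogen count: 1.

1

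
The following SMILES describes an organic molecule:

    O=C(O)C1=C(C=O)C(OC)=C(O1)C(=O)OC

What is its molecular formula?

Walk through each heavy atom and fill implicit hydrogens from standard valence (C 4, N 3, O 2, S 2, halogen 1):
  atom 1: O, bond orders sum to 2 (valence 2) → 0 H
  atom 2: C, bond orders sum to 4 (valence 4) → 0 H
  atom 3: O, bond orders sum to 1 (valence 2) → 1 H
  atom 4: C, bond orders sum to 4 (valence 4) → 0 H
  atom 5: C, bond orders sum to 4 (valence 4) → 0 H
  atom 6: C, bond orders sum to 3 (valence 4) → 1 H
  atom 7: O, bond orders sum to 2 (valence 2) → 0 H
  atom 8: C, bond orders sum to 4 (valence 4) → 0 H
  atom 9: O, bond orders sum to 2 (valence 2) → 0 H
  atom 10: C, bond orders sum to 1 (valence 4) → 3 H
  atom 11: C, bond orders sum to 4 (valence 4) → 0 H
  atom 12: O, bond orders sum to 2 (valence 2) → 0 H
  atom 13: C, bond orders sum to 4 (valence 4) → 0 H
  atom 14: O, bond orders sum to 2 (valence 2) → 0 H
  atom 15: O, bond orders sum to 2 (valence 2) → 0 H
  atom 16: C, bond orders sum to 1 (valence 4) → 3 H
Totals → C:9, H:8, O:7.

C9H8O7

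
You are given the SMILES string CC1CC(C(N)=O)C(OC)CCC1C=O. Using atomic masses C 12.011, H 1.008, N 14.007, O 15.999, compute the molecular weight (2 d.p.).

213.28 g/mol

First, the molecular formula is C11H19NO3 (counting implicit H from valence).
  C: 11 × 12.011 = 132.121
  H: 19 × 1.008 = 19.152
  N: 1 × 14.007 = 14.007
  O: 3 × 15.999 = 47.997
Sum: 11×12.011 + 19×1.008 + 1×14.007 + 3×15.999 = 213.277 → 213.28 g/mol.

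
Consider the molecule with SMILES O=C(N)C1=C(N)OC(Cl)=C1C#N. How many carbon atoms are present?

Count every carbon token in the SMILES (each C, including those in ring-closure positions and inside branches).
Carbon count: 6.

6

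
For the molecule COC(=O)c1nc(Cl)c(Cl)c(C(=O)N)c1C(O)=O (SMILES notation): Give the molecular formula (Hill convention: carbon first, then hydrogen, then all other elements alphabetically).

C9H6Cl2N2O5

Walk through each heavy atom and fill implicit hydrogens from standard valence (C 4, N 3, O 2, S 2, halogen 1); for lowercase aromatic atoms, an aromatic c carries 1 H when it has two neighbours and 0 H with three, and aromatic n carries 0 H:
  atom 1: C, bond orders sum to 1 (valence 4) → 3 H
  atom 2: O, bond orders sum to 2 (valence 2) → 0 H
  atom 3: C, bond orders sum to 4 (valence 4) → 0 H
  atom 4: O, bond orders sum to 2 (valence 2) → 0 H
  atom 5: aromatic c, 3 neighbours → 0 H
  atom 6: aromatic n, 2 neighbours → 0 H
  atom 7: aromatic c, 3 neighbours → 0 H
  atom 8: Cl (halogen, monovalent) → 0 H
  atom 9: aromatic c, 3 neighbours → 0 H
  atom 10: Cl (halogen, monovalent) → 0 H
  atom 11: aromatic c, 3 neighbours → 0 H
  atom 12: C, bond orders sum to 4 (valence 4) → 0 H
  atom 13: O, bond orders sum to 2 (valence 2) → 0 H
  atom 14: N, bond orders sum to 1 (valence 3) → 2 H
  atom 15: aromatic c, 3 neighbours → 0 H
  atom 16: C, bond orders sum to 4 (valence 4) → 0 H
  atom 17: O, bond orders sum to 1 (valence 2) → 1 H
  atom 18: O, bond orders sum to 2 (valence 2) → 0 H
Totals → C:9, H:6, Cl:2, N:2, O:5.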